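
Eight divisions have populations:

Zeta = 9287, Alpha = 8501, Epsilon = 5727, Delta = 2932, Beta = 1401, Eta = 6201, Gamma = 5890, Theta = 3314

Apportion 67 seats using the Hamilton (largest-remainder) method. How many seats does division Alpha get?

13

The standard divisor is 43253/67 ≈ 645.567.
Standard quotas: Zeta 14.3858, Alpha 13.1683, Epsilon 8.8713, Delta 4.5417, Beta 2.1702, Eta 9.6055, Gamma 9.1238, Theta 5.1335.
Lower quotas: Zeta 14, Alpha 13, Epsilon 8, Delta 4, Beta 2, Eta 9, Gamma 9, Theta 5 (sum 64, leaving 3 seats).
Remainders in descending order: Epsilon 0.8713, Eta 0.6055, Delta 0.5417, Zeta 0.3858, Beta 0.1702, Alpha 0.1683, Theta 0.1335, Gamma 0.1238.
The surplus seats go to Epsilon, Eta, Delta.
Alpha receives 13.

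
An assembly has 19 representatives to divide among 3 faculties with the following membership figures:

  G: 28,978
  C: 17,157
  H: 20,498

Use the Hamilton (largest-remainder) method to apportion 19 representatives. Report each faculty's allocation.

G 8, C 5, H 6

The standard divisor is 66633/19 = 3507.
Standard quotas: G 8.2629, C 4.8922, H 5.8449.
Lower quotas: G 8, C 4, H 5 (sum 17, leaving 2 seats).
Remainders in descending order: C 0.8922, H 0.8449, G 0.2629.
Largest remainders: C, H receive the extra seats.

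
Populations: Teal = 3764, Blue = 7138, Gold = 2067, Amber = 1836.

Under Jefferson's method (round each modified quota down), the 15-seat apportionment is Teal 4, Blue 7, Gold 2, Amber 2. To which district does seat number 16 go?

Priority for the next seat is population ÷ (current seats + 1).
Priorities: Teal 752.800, Blue 892.250, Gold 689.000, Amber 612.000.
Highest priority: Blue.

Blue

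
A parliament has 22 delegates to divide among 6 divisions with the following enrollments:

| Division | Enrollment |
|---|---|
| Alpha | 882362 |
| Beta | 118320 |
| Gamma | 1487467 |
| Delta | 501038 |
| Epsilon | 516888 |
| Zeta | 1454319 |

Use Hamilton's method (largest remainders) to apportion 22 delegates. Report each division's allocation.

Alpha=4, Beta=1, Gamma=7, Delta=2, Epsilon=2, Zeta=6

Total 4960394; standard divisor 4960394/22 ≈ 225472.455.
Standard quotas: Alpha 3.9134, Beta 0.5248, Gamma 6.5971, Delta 2.2222, Epsilon 2.2925, Zeta 6.4501.
Lower quotas: Alpha 3, Beta 0, Gamma 6, Delta 2, Epsilon 2, Zeta 6 (sum 19, leaving 3 seats).
Remainders in descending order: Alpha 0.9134, Gamma 0.5971, Beta 0.5248, Zeta 0.4501, Epsilon 0.2925, Delta 0.2222.
Largest remainders: Alpha, Gamma, Beta receive the extra seats.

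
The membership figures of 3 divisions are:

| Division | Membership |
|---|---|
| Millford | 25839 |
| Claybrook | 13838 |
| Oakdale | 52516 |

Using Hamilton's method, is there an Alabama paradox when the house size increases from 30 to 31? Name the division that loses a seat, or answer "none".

Claybrook

At 30 seats: Millford 8, Claybrook 5, Oakdale 17.
At 31 seats: Millford 9, Claybrook 4, Oakdale 18.
Claybrook drops from 5 to 4.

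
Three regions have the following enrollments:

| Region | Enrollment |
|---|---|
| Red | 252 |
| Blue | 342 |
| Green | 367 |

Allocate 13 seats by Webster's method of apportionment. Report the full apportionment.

Red 3; Blue 5; Green 5

Standard divisor 961/13 ≈ 73.923; standard quotas: Red 3.409, Blue 4.626, Green 4.965.
Rounding to the nearest integer gives Red 3, Blue 5, Green 5 — total 13, matching the house size, so no adjustment is needed.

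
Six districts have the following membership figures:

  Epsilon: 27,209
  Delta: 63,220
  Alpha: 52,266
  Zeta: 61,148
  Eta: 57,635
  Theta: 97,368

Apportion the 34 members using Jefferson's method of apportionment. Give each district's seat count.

Standard divisor 358846/34 ≈ 10554.294; standard quotas: Epsilon 2.578, Delta 5.990, Alpha 4.952, Zeta 5.794, Eta 5.461, Theta 9.225.
Rounding down gives 2, 5, 4, 5, 5, 9 = 30 seats, so the divisor must be adjusted.
With modified divisor 9700: modified quotas Epsilon 2.805, Delta 6.518, Alpha 5.388, Zeta 6.304, Eta 5.942, Theta 10.038.
Rounding down: Epsilon 2, Delta 6, Alpha 5, Zeta 6, Eta 5, Theta 10 (total 34).

Epsilon=2; Delta=6; Alpha=5; Zeta=6; Eta=5; Theta=10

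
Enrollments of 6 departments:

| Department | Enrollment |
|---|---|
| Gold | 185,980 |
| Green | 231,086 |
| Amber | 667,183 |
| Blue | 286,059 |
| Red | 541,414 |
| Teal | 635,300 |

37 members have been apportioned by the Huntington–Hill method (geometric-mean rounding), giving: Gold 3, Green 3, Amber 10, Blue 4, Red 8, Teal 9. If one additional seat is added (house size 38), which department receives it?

Teal

Priority for the next seat is population ÷ (√(s·(s+1))).
Priorities: Gold 53687.802, Green 66708.782, Amber 63613.403, Blue 63964.737, Red 63806.252, Teal 66966.500.
Highest priority: Teal.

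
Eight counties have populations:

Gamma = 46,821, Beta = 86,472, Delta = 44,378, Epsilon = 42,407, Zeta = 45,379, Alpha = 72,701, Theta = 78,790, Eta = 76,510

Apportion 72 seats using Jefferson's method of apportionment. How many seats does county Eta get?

Standard divisor 493458/72 ≈ 6853.583; standard quotas: Gamma 6.832, Beta 12.617, Delta 6.475, Epsilon 6.188, Zeta 6.621, Alpha 10.608, Theta 11.496, Eta 11.164.
Rounding down gives 6, 12, 6, 6, 6, 10, 11, 11 = 68 seats, so the divisor must be adjusted.
With modified divisor 6520: modified quotas Gamma 7.181, Beta 13.263, Delta 6.806, Epsilon 6.504, Zeta 6.960, Alpha 11.150, Theta 12.084, Eta 11.735.
Rounding down: Gamma 7, Beta 13, Delta 6, Epsilon 6, Zeta 6, Alpha 11, Theta 12, Eta 11 (total 72).
Eta receives 11.

11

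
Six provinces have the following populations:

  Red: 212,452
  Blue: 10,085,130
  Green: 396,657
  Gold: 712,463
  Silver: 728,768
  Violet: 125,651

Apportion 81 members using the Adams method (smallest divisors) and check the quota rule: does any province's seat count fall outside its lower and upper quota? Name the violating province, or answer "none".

Blue

Standard quotas: Red 1.404, Blue 66.625, Green 2.620, Gold 4.707, Silver 4.814, Violet 0.830.
Adams allocation: Red 2, Blue 65, Green 3, Gold 5, Silver 5, Violet 1.
Blue has quota 66.625 (lower 66, upper 67) but receives 65 — outside the quota interval.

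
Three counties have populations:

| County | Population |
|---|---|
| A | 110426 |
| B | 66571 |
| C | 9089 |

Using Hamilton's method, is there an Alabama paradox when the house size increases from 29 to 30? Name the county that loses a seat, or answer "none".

C

At 29 seats: A 17, B 10, C 2.
At 30 seats: A 18, B 11, C 1.
C drops from 2 to 1.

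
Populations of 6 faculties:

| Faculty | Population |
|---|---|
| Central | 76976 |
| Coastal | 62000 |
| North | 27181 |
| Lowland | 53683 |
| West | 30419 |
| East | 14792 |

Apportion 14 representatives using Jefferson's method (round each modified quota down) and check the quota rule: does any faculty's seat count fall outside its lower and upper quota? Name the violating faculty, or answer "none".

Standard quotas: Central 4.066, Coastal 3.275, North 1.436, Lowland 2.836, West 1.607, East 0.781.
Jefferson allocation: Central 5, Coastal 4, North 1, Lowland 3, West 1, East 0.
Every allocation lies between the lower and upper quota.

none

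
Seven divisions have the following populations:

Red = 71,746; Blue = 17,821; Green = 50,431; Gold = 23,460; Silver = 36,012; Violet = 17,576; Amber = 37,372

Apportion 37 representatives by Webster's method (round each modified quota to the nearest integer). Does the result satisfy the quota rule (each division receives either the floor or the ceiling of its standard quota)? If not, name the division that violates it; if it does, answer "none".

none

Standard quotas: Red 10.434, Blue 2.592, Green 7.334, Gold 3.412, Silver 5.237, Violet 2.556, Amber 5.435.
Webster allocation: Red 11, Blue 3, Green 7, Gold 3, Silver 5, Violet 3, Amber 5.
Every allocation lies between the lower and upper quota.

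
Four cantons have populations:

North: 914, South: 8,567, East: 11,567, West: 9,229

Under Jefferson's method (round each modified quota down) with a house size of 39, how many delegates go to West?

12

Standard divisor 30277/39 ≈ 776.333; standard quotas: North 1.177, South 11.035, East 14.900, West 11.888.
Rounding down gives 1, 11, 14, 11 = 37 seats, so the divisor must be adjusted.
With modified divisor 750: modified quotas North 1.219, South 11.423, East 15.423, West 12.305.
Rounding down: North 1, South 11, East 15, West 12 (total 39).
West receives 12.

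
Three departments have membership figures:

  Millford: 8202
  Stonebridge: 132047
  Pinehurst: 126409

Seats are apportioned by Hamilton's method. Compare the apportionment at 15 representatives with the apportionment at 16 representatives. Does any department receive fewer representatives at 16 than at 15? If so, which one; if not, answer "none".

Millford

At 15 seats: Millford 1, Stonebridge 7, Pinehurst 7.
At 16 seats: Millford 0, Stonebridge 8, Pinehurst 8.
Millford drops from 1 to 0.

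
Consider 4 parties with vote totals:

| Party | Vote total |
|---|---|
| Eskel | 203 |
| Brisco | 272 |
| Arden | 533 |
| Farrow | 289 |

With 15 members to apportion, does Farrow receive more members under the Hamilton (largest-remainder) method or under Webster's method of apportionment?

Hamilton: Eskel 3, Brisco 3, Arden 6, Farrow 3.
Webster: Eskel 2, Brisco 3, Arden 6, Farrow 4.
Farrow gets 3 under Hamilton and 4 under Webster.

Webster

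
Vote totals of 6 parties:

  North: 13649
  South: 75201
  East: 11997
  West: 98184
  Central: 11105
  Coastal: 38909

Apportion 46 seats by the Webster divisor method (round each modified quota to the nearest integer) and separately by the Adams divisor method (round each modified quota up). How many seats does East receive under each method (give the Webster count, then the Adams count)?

2 and 3

Webster: North 3, South 14, East 2, West 18, Central 2, Coastal 7.
Adams: North 3, South 14, East 3, West 17, Central 2, Coastal 7.
East gets 2 under Webster and 3 under Adams.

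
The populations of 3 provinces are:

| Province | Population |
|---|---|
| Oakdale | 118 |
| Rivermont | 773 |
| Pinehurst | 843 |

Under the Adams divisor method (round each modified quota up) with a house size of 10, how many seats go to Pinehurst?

Standard divisor 1734/10 ≈ 173.4; standard quotas: Oakdale 0.681, Rivermont 4.458, Pinehurst 4.862.
Rounding up gives 1, 5, 5 = 11 seats, so the divisor must be adjusted.
With modified divisor 200: modified quotas Oakdale 0.590, Rivermont 3.865, Pinehurst 4.215.
Rounding up: Oakdale 1, Rivermont 4, Pinehurst 5 (total 10).
Pinehurst receives 5.

5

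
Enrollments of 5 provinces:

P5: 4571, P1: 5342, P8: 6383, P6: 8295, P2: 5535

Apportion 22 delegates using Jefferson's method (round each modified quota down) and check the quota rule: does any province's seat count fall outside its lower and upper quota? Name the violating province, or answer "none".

none

Standard quotas: P5 3.338, P1 3.901, P8 4.661, P6 6.058, P2 4.042.
Jefferson allocation: P5 3, P1 4, P8 5, P6 6, P2 4.
Every allocation lies between the lower and upper quota.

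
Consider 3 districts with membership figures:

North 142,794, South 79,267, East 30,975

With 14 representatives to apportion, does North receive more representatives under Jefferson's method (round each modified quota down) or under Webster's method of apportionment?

Jefferson: North 9, South 4, East 1.
Webster: North 8, South 4, East 2.
North gets 9 under Jefferson and 8 under Webster.

Jefferson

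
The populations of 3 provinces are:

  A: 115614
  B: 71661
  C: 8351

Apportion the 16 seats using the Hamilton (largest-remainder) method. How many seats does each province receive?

The standard divisor is 195626/16 ≈ 12226.625.
Standard quotas: A 9.4559, B 5.8611, C 0.6830.
Lower quotas: A 9, B 5, C 0 (sum 14, leaving 2 seats).
Remainders in descending order: B 0.8611, C 0.6830, A 0.4559.
The surplus seats go to B, C.

A=9, B=6, C=1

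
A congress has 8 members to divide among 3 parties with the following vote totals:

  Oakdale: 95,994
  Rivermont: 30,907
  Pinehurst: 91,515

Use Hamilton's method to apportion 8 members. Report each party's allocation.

Oakdale 4, Rivermont 1, Pinehurst 3

The standard divisor is 218416/8 = 27302.
Standard quotas: Oakdale 3.5160, Rivermont 1.1320, Pinehurst 3.3520.
Lower quotas: Oakdale 3, Rivermont 1, Pinehurst 3 (sum 7, leaving 1 seat).
Remainders in descending order: Oakdale 0.5160, Pinehurst 0.3520, Rivermont 0.1320.
The surplus seat goes to Oakdale.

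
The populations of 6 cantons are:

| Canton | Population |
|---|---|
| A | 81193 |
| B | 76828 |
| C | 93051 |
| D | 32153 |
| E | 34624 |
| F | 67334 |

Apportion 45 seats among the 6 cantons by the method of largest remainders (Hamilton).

The standard divisor is 385183/45 ≈ 8559.622.
Standard quotas: A 9.4856, B 8.9756, C 10.8709, D 3.7564, E 4.0450, F 7.8665.
Lower quotas: A 9, B 8, C 10, D 3, E 4, F 7 (sum 41, leaving 4 seats).
Remainders in descending order: B 0.9756, C 0.8709, F 0.8665, D 0.7564, A 0.4856, E 0.0450.
The surplus seats go to B, C, F, D.

A 9; B 9; C 11; D 4; E 4; F 8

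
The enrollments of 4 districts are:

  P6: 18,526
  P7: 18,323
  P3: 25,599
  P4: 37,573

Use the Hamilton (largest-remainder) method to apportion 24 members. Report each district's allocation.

Standard divisor: 100021 ÷ 24 ≈ 4167.542.
Standard quotas: P6 4.4453, P7 4.3966, P3 6.1425, P4 9.0156.
Lower quotas: P6 4, P7 4, P3 6, P4 9 (sum 23, leaving 1 seat).
Remainders in descending order: P6 0.4453, P7 0.3966, P3 0.1425, P4 0.0156.
Largest remainder: P6 receives the extra seat.

P6 5, P7 4, P3 6, P4 9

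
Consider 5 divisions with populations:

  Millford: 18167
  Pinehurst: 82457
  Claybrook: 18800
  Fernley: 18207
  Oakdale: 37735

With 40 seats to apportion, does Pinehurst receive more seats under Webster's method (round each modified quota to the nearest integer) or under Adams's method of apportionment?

Webster

Webster: Millford 4, Pinehurst 19, Claybrook 4, Fernley 4, Oakdale 9.
Adams: Millford 4, Pinehurst 18, Claybrook 5, Fernley 4, Oakdale 9.
Pinehurst gets 19 under Webster and 18 under Adams.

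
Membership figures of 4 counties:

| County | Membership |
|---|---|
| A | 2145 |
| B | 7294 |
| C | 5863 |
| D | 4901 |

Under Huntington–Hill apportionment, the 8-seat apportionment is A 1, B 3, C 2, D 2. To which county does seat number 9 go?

C

Priority for the next seat is population ÷ (√(s·(s+1))).
Priorities: A 1516.744, B 2105.596, C 2393.560, D 2000.825.
Highest priority: C.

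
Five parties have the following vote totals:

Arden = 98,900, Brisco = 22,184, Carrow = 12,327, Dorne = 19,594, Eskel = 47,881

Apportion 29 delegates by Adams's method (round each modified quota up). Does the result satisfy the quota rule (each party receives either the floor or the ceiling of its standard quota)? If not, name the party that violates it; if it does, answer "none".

Standard quotas: Arden 14.277, Brisco 3.202, Carrow 1.780, Dorne 2.829, Eskel 6.912.
Adams allocation: Arden 14, Brisco 3, Carrow 2, Dorne 3, Eskel 7.
Every allocation lies between the lower and upper quota.

none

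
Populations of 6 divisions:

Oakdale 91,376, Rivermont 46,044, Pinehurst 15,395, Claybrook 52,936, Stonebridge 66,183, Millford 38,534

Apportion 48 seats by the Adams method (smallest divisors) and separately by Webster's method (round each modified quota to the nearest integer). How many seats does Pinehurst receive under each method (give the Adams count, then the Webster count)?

Adams: Oakdale 14, Rivermont 7, Pinehurst 3, Claybrook 8, Stonebridge 10, Millford 6.
Webster: Oakdale 14, Rivermont 7, Pinehurst 2, Claybrook 8, Stonebridge 11, Millford 6.
Pinehurst gets 3 under Adams and 2 under Webster.

3 and 2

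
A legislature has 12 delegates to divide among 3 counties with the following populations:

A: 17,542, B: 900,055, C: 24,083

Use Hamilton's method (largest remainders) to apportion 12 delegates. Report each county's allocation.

The standard divisor is 941680/12 ≈ 78473.333.
Standard quotas: A 0.2235, B 11.4696, C 0.3069.
Lower quotas: A 0, B 11, C 0 (sum 11, leaving 1 seat).
Remainders in descending order: B 0.4696, C 0.3069, A 0.2235.
Largest remainder: B receives the extra seat.

A: 0, B: 12, C: 0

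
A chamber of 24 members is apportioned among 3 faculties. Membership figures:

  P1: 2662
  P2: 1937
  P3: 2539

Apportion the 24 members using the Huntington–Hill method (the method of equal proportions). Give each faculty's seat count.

P1: 9, P2: 6, P3: 9

With divisor 299: modified quotas P1 8.903, P2 6.478, P3 8.492.
Geometric-mean thresholds: P1 √(8·9)=8.485, P2 √(6·7)=6.481, P3 √(8·9)=8.485.
Each quota rounded against its threshold gives P1 9, P2 6, P3 9 (total 24).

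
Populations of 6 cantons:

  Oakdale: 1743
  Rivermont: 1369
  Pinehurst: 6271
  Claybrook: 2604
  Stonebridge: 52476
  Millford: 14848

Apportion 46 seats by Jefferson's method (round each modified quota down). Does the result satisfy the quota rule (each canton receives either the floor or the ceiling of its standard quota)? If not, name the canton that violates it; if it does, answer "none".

Stonebridge

Standard quotas: Oakdale 1.011, Rivermont 0.794, Pinehurst 3.637, Claybrook 1.510, Stonebridge 30.436, Millford 8.612.
Jefferson allocation: Oakdale 1, Rivermont 0, Pinehurst 3, Claybrook 1, Stonebridge 32, Millford 9.
Stonebridge has quota 30.436 (lower 30, upper 31) but receives 32 — outside the quota interval.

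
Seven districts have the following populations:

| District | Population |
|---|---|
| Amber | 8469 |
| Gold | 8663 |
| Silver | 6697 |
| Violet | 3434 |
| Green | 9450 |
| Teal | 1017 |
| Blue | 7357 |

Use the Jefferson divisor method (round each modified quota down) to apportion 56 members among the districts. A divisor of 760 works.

Amber 11, Gold 11, Silver 8, Violet 4, Green 12, Teal 1, Blue 9

With modified divisor 760: modified quotas Amber 11.143, Gold 11.399, Silver 8.812, Violet 4.518, Green 12.434, Teal 1.338, Blue 9.680.
Rounding down: Amber 11, Gold 11, Silver 8, Violet 4, Green 12, Teal 1, Blue 9 (total 56).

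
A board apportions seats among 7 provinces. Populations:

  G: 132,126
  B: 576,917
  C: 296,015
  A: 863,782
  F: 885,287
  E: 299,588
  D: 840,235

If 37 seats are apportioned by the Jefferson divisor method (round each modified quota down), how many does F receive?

Standard divisor 3893950/37 ≈ 105241.892; standard quotas: G 1.255, B 5.482, C 2.813, A 8.208, F 8.412, E 2.847, D 7.984.
Rounding down gives 1, 5, 2, 8, 8, 2, 7 = 33 seats, so the divisor must be adjusted.
With modified divisor 97300: modified quotas G 1.358, B 5.929, C 3.042, A 8.878, F 9.099, E 3.079, D 8.636.
Rounding down: G 1, B 5, C 3, A 8, F 9, E 3, D 8 (total 37).
F receives 9.

9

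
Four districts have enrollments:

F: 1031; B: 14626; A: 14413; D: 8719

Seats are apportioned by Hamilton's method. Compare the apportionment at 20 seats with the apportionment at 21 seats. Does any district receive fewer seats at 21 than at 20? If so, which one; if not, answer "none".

At 20 seats: F 1, B 8, A 7, D 4.
At 21 seats: F 0, B 8, A 8, D 5.
F drops from 1 to 0.

F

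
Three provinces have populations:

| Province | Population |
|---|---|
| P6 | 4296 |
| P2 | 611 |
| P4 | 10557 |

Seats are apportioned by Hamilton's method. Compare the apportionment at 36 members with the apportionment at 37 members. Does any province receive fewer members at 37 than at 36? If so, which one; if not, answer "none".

At 36 seats: P6 10, P2 1, P4 25.
At 37 seats: P6 10, P2 2, P4 25.
No province's allocation decreased.

none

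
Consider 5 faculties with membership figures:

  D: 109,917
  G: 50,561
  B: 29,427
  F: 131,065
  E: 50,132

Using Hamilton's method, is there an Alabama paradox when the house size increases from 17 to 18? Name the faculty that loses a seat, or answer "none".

At 17 seats: D 5, G 2, B 2, F 6, E 2.
At 18 seats: D 5, G 3, B 1, F 6, E 3.
B drops from 2 to 1.

B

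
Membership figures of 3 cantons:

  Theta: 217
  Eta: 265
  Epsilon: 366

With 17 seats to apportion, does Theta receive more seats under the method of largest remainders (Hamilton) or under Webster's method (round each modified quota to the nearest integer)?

Hamilton: Theta 5, Eta 5, Epsilon 7.
Webster: Theta 4, Eta 5, Epsilon 8.
Theta gets 5 under Hamilton and 4 under Webster.

Hamilton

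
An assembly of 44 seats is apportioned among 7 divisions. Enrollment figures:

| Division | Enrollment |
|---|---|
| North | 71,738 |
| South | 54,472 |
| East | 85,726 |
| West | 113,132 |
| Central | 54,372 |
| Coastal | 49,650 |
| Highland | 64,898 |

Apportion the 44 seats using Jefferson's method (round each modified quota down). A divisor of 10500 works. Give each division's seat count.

North=6; South=5; East=8; West=10; Central=5; Coastal=4; Highland=6

With modified divisor 10500: modified quotas North 6.832, South 5.188, East 8.164, West 10.774, Central 5.178, Coastal 4.729, Highland 6.181.
Rounding down: North 6, South 5, East 8, West 10, Central 5, Coastal 4, Highland 6 (total 44).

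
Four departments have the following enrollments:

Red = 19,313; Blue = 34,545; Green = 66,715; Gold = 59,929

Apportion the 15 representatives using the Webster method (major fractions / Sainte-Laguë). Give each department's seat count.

Standard divisor 180502/15 ≈ 12033.467; standard quotas: Red 1.605, Blue 2.871, Green 5.544, Gold 4.980.
Rounding to the nearest integer gives 2, 3, 6, 5 = 16 seats, so the divisor must be adjusted.
With modified divisor 12500: modified quotas Red 1.545, Blue 2.764, Green 5.337, Gold 4.794.
Rounding to the nearest integer: Red 2, Blue 3, Green 5, Gold 5 (total 15).

Red 2; Blue 3; Green 5; Gold 5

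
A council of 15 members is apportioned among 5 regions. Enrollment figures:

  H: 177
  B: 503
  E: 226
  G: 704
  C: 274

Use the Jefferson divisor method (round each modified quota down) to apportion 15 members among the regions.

H: 1; B: 4; E: 2; G: 6; C: 2

Standard divisor 1884/15 ≈ 125.6; standard quotas: H 1.409, B 4.005, E 1.799, G 5.605, C 2.182.
Rounding down gives 1, 4, 1, 5, 2 = 13 seats, so the divisor must be adjusted.
With modified divisor 110: modified quotas H 1.609, B 4.573, E 2.055, G 6.400, C 2.491.
Rounding down: H 1, B 4, E 2, G 6, C 2 (total 15).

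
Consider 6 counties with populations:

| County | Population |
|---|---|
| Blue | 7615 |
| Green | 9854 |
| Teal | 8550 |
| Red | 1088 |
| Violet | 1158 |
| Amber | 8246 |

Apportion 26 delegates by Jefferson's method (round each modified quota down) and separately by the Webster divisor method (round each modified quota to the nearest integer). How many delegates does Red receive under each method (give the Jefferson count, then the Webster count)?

0 and 1

Jefferson: Blue 6, Green 8, Teal 6, Red 0, Violet 0, Amber 6.
Webster: Blue 5, Green 7, Teal 6, Red 1, Violet 1, Amber 6.
Red gets 0 under Jefferson and 1 under Webster.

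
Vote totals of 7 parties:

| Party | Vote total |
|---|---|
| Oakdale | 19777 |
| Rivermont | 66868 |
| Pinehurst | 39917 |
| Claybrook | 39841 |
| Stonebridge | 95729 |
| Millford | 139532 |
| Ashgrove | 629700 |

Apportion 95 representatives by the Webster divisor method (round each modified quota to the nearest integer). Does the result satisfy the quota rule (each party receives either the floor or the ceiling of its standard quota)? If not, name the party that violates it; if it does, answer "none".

Ashgrove

Standard quotas: Oakdale 1.822, Rivermont 6.159, Pinehurst 3.677, Claybrook 3.670, Stonebridge 8.818, Millford 12.852, Ashgrove 58.002.
Webster allocation: Oakdale 2, Rivermont 6, Pinehurst 4, Claybrook 4, Stonebridge 9, Millford 13, Ashgrove 57.
Ashgrove has quota 58.002 (lower 58, upper 59) but receives 57 — outside the quota interval.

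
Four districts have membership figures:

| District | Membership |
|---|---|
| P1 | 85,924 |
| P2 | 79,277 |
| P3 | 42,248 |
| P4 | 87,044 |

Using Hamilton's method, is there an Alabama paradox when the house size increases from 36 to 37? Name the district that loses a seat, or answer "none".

At 36 seats: P1 10, P2 10, P3 5, P4 11.
At 37 seats: P1 11, P2 10, P3 5, P4 11.
No district's allocation decreased.

none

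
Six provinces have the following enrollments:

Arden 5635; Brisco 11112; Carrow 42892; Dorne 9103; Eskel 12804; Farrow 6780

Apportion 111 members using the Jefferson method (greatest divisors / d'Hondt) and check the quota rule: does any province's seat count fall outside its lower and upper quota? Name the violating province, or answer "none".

Carrow

Standard quotas: Arden 7.082, Brisco 13.965, Carrow 53.903, Dorne 11.440, Eskel 16.091, Farrow 8.520.
Jefferson allocation: Arden 7, Brisco 14, Carrow 55, Dorne 11, Eskel 16, Farrow 8.
Carrow has quota 53.903 (lower 53, upper 54) but receives 55 — outside the quota interval.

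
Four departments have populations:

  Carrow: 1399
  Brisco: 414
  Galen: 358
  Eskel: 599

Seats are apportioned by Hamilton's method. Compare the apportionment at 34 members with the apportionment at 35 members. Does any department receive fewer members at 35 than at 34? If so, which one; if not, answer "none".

At 34 seats: Carrow 17, Brisco 5, Galen 5, Eskel 7.
At 35 seats: Carrow 18, Brisco 5, Galen 4, Eskel 8.
Galen drops from 5 to 4.

Galen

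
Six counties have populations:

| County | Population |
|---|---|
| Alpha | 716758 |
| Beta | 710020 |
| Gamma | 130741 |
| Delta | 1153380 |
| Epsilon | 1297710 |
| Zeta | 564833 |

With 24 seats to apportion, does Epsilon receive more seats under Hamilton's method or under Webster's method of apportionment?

Hamilton

Hamilton: Alpha 4, Beta 4, Gamma 0, Delta 6, Epsilon 7, Zeta 3.
Webster: Alpha 4, Beta 4, Gamma 1, Delta 6, Epsilon 6, Zeta 3.
Epsilon gets 7 under Hamilton and 6 under Webster.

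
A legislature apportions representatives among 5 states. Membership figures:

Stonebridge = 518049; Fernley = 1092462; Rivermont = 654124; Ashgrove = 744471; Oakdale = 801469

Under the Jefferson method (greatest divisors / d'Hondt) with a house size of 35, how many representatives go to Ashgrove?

7

Standard divisor 3810575/35 ≈ 108873.571; standard quotas: Stonebridge 4.758, Fernley 10.034, Rivermont 6.008, Ashgrove 6.838, Oakdale 7.361.
Rounding down gives 4, 10, 6, 6, 7 = 33 seats, so the divisor must be adjusted.
With modified divisor 101900: modified quotas Stonebridge 5.084, Fernley 10.721, Rivermont 6.419, Ashgrove 7.306, Oakdale 7.865.
Rounding down: Stonebridge 5, Fernley 10, Rivermont 6, Ashgrove 7, Oakdale 7 (total 35).
Ashgrove receives 7.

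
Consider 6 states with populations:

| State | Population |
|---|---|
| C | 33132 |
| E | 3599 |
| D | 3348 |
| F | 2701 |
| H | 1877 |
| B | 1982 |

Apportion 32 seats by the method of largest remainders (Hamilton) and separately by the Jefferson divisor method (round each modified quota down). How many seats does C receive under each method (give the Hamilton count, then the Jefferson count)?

Hamilton: C 23, E 3, D 2, F 2, H 1, B 1.
Jefferson: C 24, E 2, D 2, F 2, H 1, B 1.
C gets 23 under Hamilton and 24 under Jefferson.

23 and 24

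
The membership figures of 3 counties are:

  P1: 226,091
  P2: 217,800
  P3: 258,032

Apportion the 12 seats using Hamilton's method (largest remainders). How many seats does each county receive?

P1 4, P2 4, P3 4

Standard divisor: 701923 ÷ 12 ≈ 58493.583.
Standard quotas: P1 3.8652, P2 3.7235, P3 4.4113.
Lower quotas: P1 3, P2 3, P3 4 (sum 10, leaving 2 seats).
Remainders in descending order: P1 0.8652, P2 0.7235, P3 0.4113.
Largest remainders: P1, P2 receive the extra seats.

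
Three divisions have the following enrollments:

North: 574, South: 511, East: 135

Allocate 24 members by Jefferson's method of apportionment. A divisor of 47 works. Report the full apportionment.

North=12; South=10; East=2

With modified divisor 47: modified quotas North 12.213, South 10.872, East 2.872.
Rounding down: North 12, South 10, East 2 (total 24).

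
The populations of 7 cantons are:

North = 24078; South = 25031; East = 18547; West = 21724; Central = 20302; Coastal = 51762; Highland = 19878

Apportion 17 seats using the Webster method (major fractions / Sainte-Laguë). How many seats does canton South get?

Standard divisor 181322/17 ≈ 10666; standard quotas: North 2.257, South 2.347, East 1.739, West 2.037, Central 1.903, Coastal 4.853, Highland 1.864.
Rounding to the nearest integer gives North 2, South 2, East 2, West 2, Central 2, Coastal 5, Highland 2 — total 17, matching the house size, so no adjustment is needed.
South receives 2.

2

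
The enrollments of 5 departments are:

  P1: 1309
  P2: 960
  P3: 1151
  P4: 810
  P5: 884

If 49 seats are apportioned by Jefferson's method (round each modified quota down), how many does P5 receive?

8

Standard divisor 5114/49 ≈ 104.367; standard quotas: P1 12.542, P2 9.198, P3 11.028, P4 7.761, P5 8.470.
Rounding down gives 12, 9, 11, 7, 8 = 47 seats, so the divisor must be adjusted.
With modified divisor 100: modified quotas P1 13.090, P2 9.600, P3 11.510, P4 8.100, P5 8.840.
Rounding down: P1 13, P2 9, P3 11, P4 8, P5 8 (total 49).
P5 receives 8.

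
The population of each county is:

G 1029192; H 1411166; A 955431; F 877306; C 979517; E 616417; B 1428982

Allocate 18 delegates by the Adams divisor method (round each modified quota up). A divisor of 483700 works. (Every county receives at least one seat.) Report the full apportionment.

G: 3, H: 3, A: 2, F: 2, C: 3, E: 2, B: 3

With modified divisor 483700: modified quotas G 2.128, H 2.917, A 1.975, F 1.814, C 2.025, E 1.274, B 2.954.
Rounding up: G 3, H 3, A 2, F 2, C 3, E 2, B 3 (total 18).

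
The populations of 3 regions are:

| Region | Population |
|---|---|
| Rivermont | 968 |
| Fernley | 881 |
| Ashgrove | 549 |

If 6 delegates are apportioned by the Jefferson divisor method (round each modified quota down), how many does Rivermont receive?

3

Standard divisor 2398/6 ≈ 399.667; standard quotas: Rivermont 2.422, Fernley 2.204, Ashgrove 1.374.
Rounding down gives 2, 2, 1 = 5 seats, so the divisor must be adjusted.
With modified divisor 300: modified quotas Rivermont 3.227, Fernley 2.937, Ashgrove 1.830.
Rounding down: Rivermont 3, Fernley 2, Ashgrove 1 (total 6).
Rivermont receives 3.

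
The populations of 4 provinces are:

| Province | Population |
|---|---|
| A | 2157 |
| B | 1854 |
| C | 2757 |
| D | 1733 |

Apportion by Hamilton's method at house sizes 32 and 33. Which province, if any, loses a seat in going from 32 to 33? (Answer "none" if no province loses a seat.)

none

At 32 seats: A 8, B 7, C 10, D 7.
At 33 seats: A 8, B 7, C 11, D 7.
No province's allocation decreased.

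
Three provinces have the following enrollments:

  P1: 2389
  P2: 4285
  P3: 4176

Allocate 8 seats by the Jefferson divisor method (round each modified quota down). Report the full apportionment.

Standard divisor 10850/8 ≈ 1356.25; standard quotas: P1 1.761, P2 3.159, P3 3.079.
Rounding down gives 1, 3, 3 = 7 seats, so the divisor must be adjusted.
With modified divisor 1100: modified quotas P1 2.172, P2 3.895, P3 3.796.
Rounding down: P1 2, P2 3, P3 3 (total 8).

P1=2; P2=3; P3=3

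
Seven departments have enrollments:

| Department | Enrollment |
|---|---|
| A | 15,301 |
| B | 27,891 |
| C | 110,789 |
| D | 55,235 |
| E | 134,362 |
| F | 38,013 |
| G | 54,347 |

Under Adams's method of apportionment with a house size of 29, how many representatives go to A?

1

Standard divisor 435938/29 ≈ 15032.345; standard quotas: A 1.018, B 1.855, C 7.370, D 3.674, E 8.938, F 2.529, G 3.615.
Rounding up gives 2, 2, 8, 4, 9, 3, 4 = 32 seats, so the divisor must be adjusted.
With modified divisor 17500: modified quotas A 0.874, B 1.594, C 6.331, D 3.156, E 7.678, F 2.172, G 3.106.
Rounding up: A 1, B 2, C 7, D 4, E 8, F 3, G 4 (total 29).
A receives 1.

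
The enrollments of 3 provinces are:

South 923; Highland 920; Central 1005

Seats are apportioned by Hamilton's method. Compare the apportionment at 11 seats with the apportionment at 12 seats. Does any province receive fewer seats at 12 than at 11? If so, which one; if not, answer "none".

none

At 11 seats: South 4, Highland 3, Central 4.
At 12 seats: South 4, Highland 4, Central 4.
No province's allocation decreased.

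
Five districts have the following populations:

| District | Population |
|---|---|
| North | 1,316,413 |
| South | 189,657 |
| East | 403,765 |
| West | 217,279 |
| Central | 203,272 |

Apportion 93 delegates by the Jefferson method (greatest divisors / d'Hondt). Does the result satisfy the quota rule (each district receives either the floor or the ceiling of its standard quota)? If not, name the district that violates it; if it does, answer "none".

Standard quotas: North 52.535, South 7.569, East 16.113, West 8.671, Central 8.112.
Jefferson allocation: North 54, South 7, East 16, West 8, Central 8.
North has quota 52.535 (lower 52, upper 53) but receives 54 — outside the quota interval.

North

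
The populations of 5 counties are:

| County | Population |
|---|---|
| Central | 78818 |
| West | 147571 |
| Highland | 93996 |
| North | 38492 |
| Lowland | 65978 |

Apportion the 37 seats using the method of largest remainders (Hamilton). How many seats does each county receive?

Standard divisor: 424855 ÷ 37 ≈ 11482.568.
Standard quotas: Central 6.8641, West 12.8517, Highland 8.1860, North 3.3522, Lowland 5.7459.
Lower quotas: Central 6, West 12, Highland 8, North 3, Lowland 5 (sum 34, leaving 3 seats).
Remainders in descending order: Central 0.8641, West 0.8517, Lowland 0.7459, North 0.3522, Highland 0.1860.
Largest remainders: Central, West, Lowland receive the extra seats.

Central=7; West=13; Highland=8; North=3; Lowland=6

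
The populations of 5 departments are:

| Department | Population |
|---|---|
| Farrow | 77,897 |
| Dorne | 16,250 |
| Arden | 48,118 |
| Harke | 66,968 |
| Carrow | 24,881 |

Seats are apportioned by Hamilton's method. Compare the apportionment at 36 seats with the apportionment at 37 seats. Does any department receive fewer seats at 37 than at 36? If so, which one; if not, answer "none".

Dorne

At 36 seats: Farrow 12, Dorne 3, Arden 7, Harke 10, Carrow 4.
At 37 seats: Farrow 12, Dorne 2, Arden 8, Harke 11, Carrow 4.
Dorne drops from 3 to 2.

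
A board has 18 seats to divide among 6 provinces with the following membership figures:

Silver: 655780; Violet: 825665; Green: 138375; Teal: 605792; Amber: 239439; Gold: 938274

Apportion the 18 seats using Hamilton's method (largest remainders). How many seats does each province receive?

Total 3403325; standard divisor 3403325/18 ≈ 189073.611.
Standard quotas: Silver 3.4684, Violet 4.3669, Green 0.7319, Teal 3.2040, Amber 1.2664, Gold 4.9625.
Lower quotas: Silver 3, Violet 4, Green 0, Teal 3, Amber 1, Gold 4 (sum 15, leaving 3 seats).
Remainders in descending order: Gold 0.9625, Green 0.7319, Silver 0.4684, Violet 0.3669, Amber 0.2664, Teal 0.2040.
Largest remainders: Gold, Green, Silver receive the extra seats.

Silver 4, Violet 4, Green 1, Teal 3, Amber 1, Gold 5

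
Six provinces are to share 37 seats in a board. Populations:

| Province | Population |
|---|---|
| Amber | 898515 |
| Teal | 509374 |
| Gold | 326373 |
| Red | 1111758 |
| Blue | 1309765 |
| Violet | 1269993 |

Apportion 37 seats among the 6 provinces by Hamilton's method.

Amber: 6, Teal: 3, Gold: 2, Red: 8, Blue: 9, Violet: 9

The standard divisor is 5425778/37 ≈ 146642.649.
Standard quotas: Amber 6.1272, Teal 3.4736, Gold 2.2256, Red 7.5814, Blue 8.9317, Violet 8.6605.
Lower quotas: Amber 6, Teal 3, Gold 2, Red 7, Blue 8, Violet 8 (sum 34, leaving 3 seats).
Remainders in descending order: Blue 0.9317, Violet 0.6605, Red 0.5814, Teal 0.4736, Gold 0.2256, Amber 0.1272.
The surplus seats go to Blue, Violet, Red.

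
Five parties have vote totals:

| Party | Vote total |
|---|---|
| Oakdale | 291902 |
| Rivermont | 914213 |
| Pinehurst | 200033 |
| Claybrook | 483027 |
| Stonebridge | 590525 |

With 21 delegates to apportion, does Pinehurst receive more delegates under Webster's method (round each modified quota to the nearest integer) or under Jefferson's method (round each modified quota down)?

Webster

Webster: Oakdale 2, Rivermont 8, Pinehurst 2, Claybrook 4, Stonebridge 5.
Jefferson: Oakdale 2, Rivermont 9, Pinehurst 1, Claybrook 4, Stonebridge 5.
Pinehurst gets 2 under Webster and 1 under Jefferson.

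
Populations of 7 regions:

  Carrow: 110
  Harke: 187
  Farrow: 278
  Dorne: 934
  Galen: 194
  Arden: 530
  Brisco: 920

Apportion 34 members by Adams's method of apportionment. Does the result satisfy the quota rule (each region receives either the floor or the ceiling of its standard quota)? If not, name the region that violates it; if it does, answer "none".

none

Standard quotas: Carrow 1.186, Harke 2.016, Farrow 2.998, Dorne 10.072, Galen 2.092, Arden 5.715, Brisco 9.921.
Adams allocation: Carrow 2, Harke 2, Farrow 3, Dorne 10, Galen 2, Arden 6, Brisco 9.
Every allocation lies between the lower and upper quota.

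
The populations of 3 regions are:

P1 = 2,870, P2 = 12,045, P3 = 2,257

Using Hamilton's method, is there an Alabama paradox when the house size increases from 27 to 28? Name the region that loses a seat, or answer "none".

none

At 27 seats: P1 4, P2 19, P3 4.
At 28 seats: P1 5, P2 19, P3 4.
No region's allocation decreased.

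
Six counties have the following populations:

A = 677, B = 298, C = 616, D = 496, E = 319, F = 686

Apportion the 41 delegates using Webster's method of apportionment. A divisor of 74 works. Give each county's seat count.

A=9, B=4, C=8, D=7, E=4, F=9

With modified divisor 74: modified quotas A 9.149, B 4.027, C 8.324, D 6.703, E 4.311, F 9.270.
Rounding to the nearest integer: A 9, B 4, C 8, D 7, E 4, F 9 (total 41).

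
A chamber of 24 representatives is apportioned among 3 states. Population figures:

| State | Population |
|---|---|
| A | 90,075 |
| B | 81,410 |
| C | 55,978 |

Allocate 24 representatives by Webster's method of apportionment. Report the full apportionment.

Standard divisor 227463/24 ≈ 9477.625; standard quotas: A 9.504, B 8.590, C 5.906.
Rounding to the nearest integer gives 10, 9, 6 = 25 seats, so the divisor must be adjusted.
With modified divisor 9530: modified quotas A 9.452, B 8.542, C 5.874.
Rounding to the nearest integer: A 9, B 9, C 6 (total 24).

A: 9; B: 9; C: 6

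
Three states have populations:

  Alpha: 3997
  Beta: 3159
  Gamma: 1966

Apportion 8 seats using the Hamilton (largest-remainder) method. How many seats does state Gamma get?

2

Total 9122; standard divisor 9122/8 ≈ 1140.25.
Standard quotas: Alpha 3.505, Beta 2.770, Gamma 1.724.
Lower quotas: Alpha 3, Beta 2, Gamma 1 (sum 6, leaving 2 seats).
Remainders in descending order: Beta 0.770, Gamma 0.724, Alpha 0.505.
The surplus seats go to Beta, Gamma.
Gamma receives 2.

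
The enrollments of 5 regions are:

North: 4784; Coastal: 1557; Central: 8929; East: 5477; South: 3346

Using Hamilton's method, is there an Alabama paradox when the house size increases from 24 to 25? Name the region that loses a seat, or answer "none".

none

At 24 seats: North 5, Coastal 2, Central 9, East 5, South 3.
At 25 seats: North 5, Coastal 2, Central 9, East 6, South 3.
No region's allocation decreased.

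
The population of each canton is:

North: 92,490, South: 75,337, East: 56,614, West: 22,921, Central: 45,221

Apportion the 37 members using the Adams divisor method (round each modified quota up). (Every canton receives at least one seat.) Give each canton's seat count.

Standard divisor 292583/37 ≈ 7907.649; standard quotas: North 11.696, South 9.527, East 7.159, West 2.899, Central 5.719.
Rounding up gives 12, 10, 8, 3, 6 = 39 seats, so the divisor must be adjusted.
With modified divisor 8390: modified quotas North 11.024, South 8.979, East 6.748, West 2.732, Central 5.390.
Rounding up: North 12, South 9, East 7, West 3, Central 6 (total 37).

North 12; South 9; East 7; West 3; Central 6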